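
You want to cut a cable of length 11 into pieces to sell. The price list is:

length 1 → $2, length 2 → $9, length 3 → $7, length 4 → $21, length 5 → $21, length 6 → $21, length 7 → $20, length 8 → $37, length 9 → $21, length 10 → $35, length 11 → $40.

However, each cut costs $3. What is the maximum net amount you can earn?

Build r[k] bottom-up: r[k] = max over allowed piece i of (p[i] + r[k−i]) − 3 per cut.
r[1] = 2
r[2] = max(2+2-3, 9+0) = 9
r[3] = max(2+9-3, 9+2-3, 7+0) = 8
r[4] = max(2+8-3, 9+9-3, 7+2-3, 21+0) = 21
r[5] = max(2+21-3, 9+8-3, 7+9-3, 21+2-3, 21+0) = 21
r[6] = max(2+21-3, 9+21-3, 7+8-3, 21+9-3, 21+2-3, 21+0) = 27
r[7] = max(2+27-3, 9+21-3, 7+21-3, …, 21+2-3, 20+0) = 27
r[8] = max(2+27-3, 9+27-3, 7+21-3, …, 20+2-3, 37+0) = 39
r[9] = max(2+39-3, 9+27-3, 7+27-3, …, 37+2-3, 21+0) = 39
r[10] = max(2+39-3, 9+39-3, 7+27-3, …, 21+2-3, 35+0) = 45
r[11] = max(2+45-3, 9+39-3, 7+39-3, …, 35+2-3, 40+0) = 45
One optimal plan: pieces 5 + 4 + 2 (2 cuts) → $51 − $6 = $45.

45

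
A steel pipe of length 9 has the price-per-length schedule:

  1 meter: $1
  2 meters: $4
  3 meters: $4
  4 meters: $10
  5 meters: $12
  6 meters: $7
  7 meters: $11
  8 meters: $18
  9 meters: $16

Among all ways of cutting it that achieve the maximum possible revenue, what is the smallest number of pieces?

2

Let r[k] be the best obtainable value from length k. For each k, try every first piece i and keep the best of price[i] + r[k−i].
r[1] = 1
r[2] = max(1+1, 4+0) = 4
r[3] = max(1+4, 4+1, 4+0) = 5
r[4] = max(1+5, 4+4, 4+1, 10+0) = 10
r[5] = max(1+10, 4+5, 4+4, 10+1, 12+0) = 12
r[6] = max(1+12, 4+10, 4+5, 10+4, 12+1, 7+0) = 14
r[7] = max(1+14, 4+12, 4+10, …, 7+1, 11+0) = 16
r[8] = max(1+16, 4+14, 4+12, …, 11+1, 18+0) = 20
r[9] = max(1+20, 4+16, 4+14, …, 18+1, 16+0) = 22
Maximum revenue is $22.
Now minimize piece count subject to staying optimal: for each k, pieces[k] = 1 + min over i with p[i]+r[k−i]=r[k] of pieces[k−i].
pieces[6] = 2
pieces[7] = 2
pieces[8] = 2
pieces[9] = 2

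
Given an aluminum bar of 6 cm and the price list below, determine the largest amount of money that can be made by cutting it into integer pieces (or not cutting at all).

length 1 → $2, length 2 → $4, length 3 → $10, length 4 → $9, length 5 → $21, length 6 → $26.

26

Let v[k] be the best obtainable value from length k. For each k, try every first piece i and keep the best of price[i] + v[k−i].
v[1] = 2
v[2] = 4  (first piece 1, then v[1]=2)
v[3] = 10
v[4] = 12  (first piece 1, then v[3]=10)
v[5] = 21
v[6] = 26
Best is to sell the whole 6-cm piece uncut for $26.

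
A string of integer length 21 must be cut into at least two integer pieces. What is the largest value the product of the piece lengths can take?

2187

Define f[k] = max over 1≤i<k of i · max(k−i, f[k−i]); the inner max lets the remainder stay uncut if that's better.
f[2] = 1·max(1,0) = 1·1 = 1
f[3] = 1·max(2,1) = 1·2 = 2
f[4] = 2·max(2,1) = 2·2 = 4
f[5] = 2·max(3,2) = 2·3 = 6
f[6] = 3·max(3,2) = 3·3 = 9
f[7] = 2·max(5,6) = 2·6 = 12
f[8] = 2·max(6,9) = 2·9 = 18
f[9] = 3·max(6,9) = 3·9 = 27
f[10] = 2·max(8,18) = 2·18 = 36
f[11] = 2·max(9,27) = 2·27 = 54
f[12] = 3·max(9,27) = 3·27 = 81
f[13] = 2·max(11,54) = 2·54 = 108
f[14] = 2·max(12,81) = 2·81 = 162
f[15] = 3·max(12,81) = 3·81 = 243
f[16] = 2·max(14,162) = 2·162 = 324
f[17] = 2·max(15,243) = 2·243 = 486
f[18] = 3·max(15,243) = 3·243 = 729
f[19] = 2·max(17,486) = 2·486 = 972
f[20] = 2·max(18,729) = 2·729 = 1458
f[21] = 3·max(18,729) = 3·729 = 2187
One optimal split: 3 + 3 + 3 + 3 + 3 + 3 + 3; product 3·3·3·3·3·3·3 = 2187.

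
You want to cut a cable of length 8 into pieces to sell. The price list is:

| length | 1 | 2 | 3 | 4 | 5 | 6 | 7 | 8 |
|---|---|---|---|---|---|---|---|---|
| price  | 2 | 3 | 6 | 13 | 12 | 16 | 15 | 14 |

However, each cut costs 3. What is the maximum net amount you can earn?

Consider every possible first cut. v[k] is the best of p[i]+v[k−i] over all sellable i≤k, charging 3 whenever i<k.
v[1] = 2
v[2] = max(2+2-3, 3+0) = 3
v[3] = max(2+3-3, 3+2-3, 6+0) = 6
v[4] = max(2+6-3, 3+3-3, 6+2-3, 13+0) = 13
v[5] = max(2+13-3, 3+6-3, 6+3-3, 13+2-3, 12+0) = 12
v[6] = max(2+12-3, 3+13-3, 6+6-3, 13+3-3, 12+2-3, 16+0) = 16
v[7] = max(2+16-3, 3+12-3, 6+13-3, …, 16+2-3, 15+0) = 16
v[8] = max(2+16-3, 3+16-3, 6+12-3, …, 15+2-3, 14+0) = 23
One optimal plan: pieces 4 + 4 (1 cut) → 26 − 3 = 23.

23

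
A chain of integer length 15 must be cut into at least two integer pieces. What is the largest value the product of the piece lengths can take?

Fill P[k] for k=2..15: at each k try every first piece i and multiply by the better of (k−i) uncut or P[k−i].
P[2] = 1*max(1,0) = 1*1 = 1
P[3] = 1*max(2,1) = 1*2 = 2
P[4] = 2*max(2,1) = 2*2 = 4
P[5] = 2*max(3,2) = 2*3 = 6
P[6] = 3*max(3,2) = 3*3 = 9
P[7] = 2*max(5,6) = 2*6 = 12
P[8] = 2*max(6,9) = 2*9 = 18
P[9] = 3*max(6,9) = 3*9 = 27
P[10] = 2*max(8,18) = 2*18 = 36
P[11] = 2*max(9,27) = 2*27 = 54
P[12] = 3*max(9,27) = 3*27 = 81
P[13] = 2*max(11,54) = 2*54 = 108
P[14] = 2*max(12,81) = 2*81 = 162
P[15] = 3*max(12,81) = 3*81 = 243
One optimal split: 3 + 3 + 3 + 3 + 3; product 3*3*3*3*3 = 243.

243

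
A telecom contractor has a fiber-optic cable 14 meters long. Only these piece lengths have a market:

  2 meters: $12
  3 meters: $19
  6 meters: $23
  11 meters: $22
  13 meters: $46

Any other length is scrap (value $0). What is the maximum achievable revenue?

Let r[k] be the best obtainable value from length k. For each k, try every first piece i and keep the best of price[i] + r[k−i].
r[1] = 0
r[2] = 12
r[3] = max(12+0, 19+0) = 19
r[4] = max(12+12, 19+0) = 24
r[5] = max(12+19, 19+12) = 31
r[6] = max(12+24, 19+19, 23+0) = 38
r[7] = max(12+31, 19+24, 23+0) = 43
r[8] = max(12+38, 19+31, 23+12) = 50
r[9] = max(12+43, 19+38, 23+19) = 57
r[10] = max(12+50, 19+43, 23+24) = 62
r[11] = max(12+57, 19+50, 23+31, 22+0) = 69
r[12] = max(12+62, 19+57, 23+38, 22+0) = 76
r[13] = max(12+69, 19+62, 23+43, 22+12, 46+0) = 81
r[14] = max(12+76, 19+69, 23+50, 22+19, 46+0) = 88
One optimal cutting: 3 + 3 + 3 + 3 + 2 → $88.

88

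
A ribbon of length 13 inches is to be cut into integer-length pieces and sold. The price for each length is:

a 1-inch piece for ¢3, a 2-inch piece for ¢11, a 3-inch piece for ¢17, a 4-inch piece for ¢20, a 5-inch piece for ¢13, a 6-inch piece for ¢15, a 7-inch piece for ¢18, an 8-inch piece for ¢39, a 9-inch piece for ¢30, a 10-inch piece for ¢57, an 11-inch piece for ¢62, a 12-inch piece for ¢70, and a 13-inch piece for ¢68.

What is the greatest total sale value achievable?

Let R[k] be the best obtainable value from length k. For each k, try every first piece i and keep the best of price[i] + R[k−i].
R[1] = 3
R[2] = max(3+3, 11+0) = 11
R[3] = max(3+11, 11+3, 17+0) = 17
R[4] = max(3+17, 11+11, 17+3, 20+0) = 22
R[5] = max(3+22, 11+17, 17+11, 20+3, 13+0) = 28
R[6] = max(3+28, 11+22, 17+17, 20+11, 13+3, 15+0) = 34
R[7] = max(3+34, 11+28, 17+22, …, 15+3, 18+0) = 39
R[8] = max(3+39, 11+34, 17+28, …, 18+3, 39+0) = 45
R[9] = max(3+45, 11+39, 17+34, …, 39+3, 30+0) = 51
R[10] = max(3+51, 11+45, 17+39, …, 30+3, 57+0) = 57
R[11] = max(3+57, 11+51, 17+45, …, 57+3, 62+0) = 62
R[12] = max(3+62, 11+57, 17+51, …, 62+3, 70+0) = 70
R[13] = max(3+70, 11+62, 17+57, …, 70+3, 68+0) = 74
One optimal cutting: 10 + 3 → ¢57 + ¢17 = ¢74.

74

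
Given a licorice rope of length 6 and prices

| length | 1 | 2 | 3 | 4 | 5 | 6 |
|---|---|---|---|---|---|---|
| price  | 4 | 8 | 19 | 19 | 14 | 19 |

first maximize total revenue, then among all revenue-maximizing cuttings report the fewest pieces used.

Consider every possible first cut. r[k] is the best of p[i]+r[k−i] over all sellable i≤k.
r[1] = 4
r[2] = 8  (first piece 1, then r[1]=4)
r[3] = 19
r[4] = 23  (first piece 1, then r[3]=19)
r[5] = 27  (first piece 1, then r[4]=23)
r[6] = 38  (first piece 3, then r[3]=19)
Maximum revenue is ¢38.
Now minimize piece count subject to staying optimal: for each k, pieces[k] = 1 + min over i with p[i]+r[k−i]=r[k] of pieces[k−i].
pieces[3] = 1
pieces[4] = 2
pieces[5] = 2
pieces[6] = 2

2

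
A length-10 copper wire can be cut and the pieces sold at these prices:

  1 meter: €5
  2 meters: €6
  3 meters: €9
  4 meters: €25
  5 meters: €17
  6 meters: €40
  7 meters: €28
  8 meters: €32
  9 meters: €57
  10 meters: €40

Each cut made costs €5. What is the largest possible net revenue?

60

Let r[k] be the best obtainable value from length k. For each k, try every first piece i and keep the best of price[i] + r[k−i] minus the 5 cut fee when i<k.
r[1] = 5
r[2] = max(5+5-5, 6+0) = 6
r[3] = max(5+6-5, 6+5-5, 9+0) = 9
r[4] = max(5+9-5, 6+6-5, 9+5-5, 25+0) = 25
r[5] = max(5+25-5, 6+9-5, 9+6-5, 25+5-5, 17+0) = 25
r[6] = max(5+25-5, 6+25-5, 9+9-5, 25+6-5, 17+5-5, 40+0) = 40
r[7] = max(5+40-5, 6+25-5, 9+25-5, …, 40+5-5, 28+0) = 40
r[8] = max(5+40-5, 6+40-5, 9+25-5, …, 28+5-5, 32+0) = 45
r[9] = max(5+45-5, 6+40-5, 9+40-5, …, 32+5-5, 57+0) = 57
r[10] = max(5+57-5, 6+45-5, 9+40-5, …, 57+5-5, 40+0) = 60
One optimal plan: pieces 6 + 4 (1 cut) → €65 − €5 = €60.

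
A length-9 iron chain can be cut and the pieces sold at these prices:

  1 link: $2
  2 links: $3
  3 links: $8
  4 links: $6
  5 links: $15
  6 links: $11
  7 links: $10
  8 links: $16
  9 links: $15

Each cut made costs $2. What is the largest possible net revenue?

21

Consider every possible first cut. net[k] is the best of p[i]+net[k−i] over all sellable i≤k, charging 2 whenever i<k.
net[1] = 2
net[2] = 3
net[3] = 8
net[4] = 8  (first piece 1, then net[3]=8)
net[5] = 15
net[6] = 15  (first piece 1, then net[5]=15)
net[7] = 16  (first piece 2, then net[5]=15)
net[8] = 21  (first piece 3, then net[5]=15)
net[9] = 21  (first piece 1, then net[8]=21)
One optimal plan: pieces 5 + 3 + 1 (2 cuts) → $25 − $4 = $21.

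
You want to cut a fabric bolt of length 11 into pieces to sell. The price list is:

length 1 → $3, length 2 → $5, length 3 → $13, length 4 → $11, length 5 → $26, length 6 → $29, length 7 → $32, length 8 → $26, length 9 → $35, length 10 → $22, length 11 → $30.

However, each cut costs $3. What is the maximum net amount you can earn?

52

Build net[k] bottom-up: net[k] = max over allowed piece i of (p[i] + net[k−i]) − 3 per cut.
net[1] = 3
net[2] = 5
net[3] = 13
net[4] = 13  (first piece 1, then net[3]=13)
net[5] = 26
net[6] = 29
net[7] = 32
net[8] = 36  (first piece 3, then net[5]=26)
net[9] = 39  (first piece 3, then net[6]=29)
net[10] = 49  (first piece 5, then net[5]=26)
net[11] = 52  (first piece 5, then net[6]=29)
One optimal plan: pieces 6 + 5 (1 cut) → $55 − $3 = $52.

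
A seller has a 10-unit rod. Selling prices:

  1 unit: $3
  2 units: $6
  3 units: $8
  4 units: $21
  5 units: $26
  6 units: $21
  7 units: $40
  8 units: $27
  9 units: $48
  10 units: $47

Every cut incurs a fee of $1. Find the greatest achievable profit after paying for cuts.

51

Let net[k] be the best obtainable value from length k. For each k, try every first piece i and keep the best of price[i] + net[k−i] minus the 1 cut fee when i<k.
net[1] = 3
net[2] = 6
net[3] = 8  (first piece 1, then net[2]=6)
net[4] = 21
net[5] = 26
net[6] = 28  (first piece 1, then net[5]=26)
net[7] = 40
net[8] = 42  (first piece 1, then net[7]=40)
net[9] = 48
net[10] = 51  (first piece 5, then net[5]=26)
One optimal plan: pieces 5 + 5 (1 cut) → $52 − $1 = $51.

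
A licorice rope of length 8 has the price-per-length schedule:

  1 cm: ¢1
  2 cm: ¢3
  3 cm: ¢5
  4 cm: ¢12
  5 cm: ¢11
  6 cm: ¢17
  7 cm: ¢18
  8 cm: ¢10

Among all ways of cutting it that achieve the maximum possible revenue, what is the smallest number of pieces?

2

Let r[k] be the best obtainable value from length k. For each k, try every first piece i and keep the best of price[i] + r[k−i].
r[1] = 1
r[2] = max(1+1, 3+0) = 3
r[3] = max(1+3, 3+1, 5+0) = 5
r[4] = max(1+5, 3+3, 5+1, 12+0) = 12
r[5] = max(1+12, 3+5, 5+3, 12+1, 11+0) = 13
r[6] = max(1+13, 3+12, 5+5, 12+3, 11+1, 17+0) = 17
r[7] = max(1+17, 3+13, 5+12, …, 17+1, 18+0) = 18
r[8] = max(1+18, 3+17, 5+13, …, 18+1, 10+0) = 24
Maximum revenue is ¢24.
Now minimize piece count subject to staying optimal: for each k, pieces[k] = 1 + min over i with p[i]+r[k−i]=r[k] of pieces[k−i].
pieces[5] = 2
pieces[6] = 1
pieces[7] = 1
pieces[8] = 2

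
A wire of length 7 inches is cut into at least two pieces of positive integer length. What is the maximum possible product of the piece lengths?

12

Fill prod[k] for k=2..7: at each k try every first piece i and multiply by the better of (k−i) uncut or prod[k−i].
prod[2] = 1·max(1,0) = 1·1 = 1
prod[3] = max(1·2, 2·1) = 2
prod[4] = max(1·3, 2·2, 3·1) = 4
prod[5] = max(1·4, 2·3, 3·2, 4·1) = 6
prod[6] = max(1·6, 2·4, 3·3, 4·2, 5·1) = 9
prod[7] = max(1·9, 2·6, 3·4, 4·3, 5·2, 6·1) = 12
One optimal split: 3 + 2 + 2; product 3·2·2 = 12.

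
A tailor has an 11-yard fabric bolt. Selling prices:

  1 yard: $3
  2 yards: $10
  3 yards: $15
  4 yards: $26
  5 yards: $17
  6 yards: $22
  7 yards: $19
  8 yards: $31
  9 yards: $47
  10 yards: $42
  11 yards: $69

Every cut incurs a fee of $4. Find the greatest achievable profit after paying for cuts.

Build r[k] bottom-up: r[k] = max over allowed piece i of (p[i] + r[k−i]) − 4 per cut.
r[1] = 3
r[2] = max(3+3-4, 10+0) = 10
r[3] = max(3+10-4, 10+3-4, 15+0) = 15
r[4] = max(3+15-4, 10+10-4, 15+3-4, 26+0) = 26
r[5] = max(3+26-4, 10+15-4, 15+10-4, 26+3-4, 17+0) = 25
r[6] = max(3+25-4, 10+26-4, 15+15-4, 26+10-4, 17+3-4, 22+0) = 32
r[7] = max(3+32-4, 10+25-4, 15+26-4, …, 22+3-4, 19+0) = 37
r[8] = max(3+37-4, 10+32-4, 15+25-4, …, 19+3-4, 31+0) = 48
r[9] = max(3+48-4, 10+37-4, 15+32-4, …, 31+3-4, 47+0) = 47
r[10] = max(3+47-4, 10+48-4, 15+37-4, …, 47+3-4, 42+0) = 54
r[11] = max(3+54-4, 10+47-4, 15+48-4, …, 42+3-4, 69+0) = 69
Best is to make no cuts and sell whole for $69.

69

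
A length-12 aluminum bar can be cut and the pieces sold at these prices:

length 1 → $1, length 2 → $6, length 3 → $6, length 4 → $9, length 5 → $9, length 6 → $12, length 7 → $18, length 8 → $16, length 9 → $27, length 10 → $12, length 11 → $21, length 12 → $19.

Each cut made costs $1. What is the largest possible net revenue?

Let r[k] be the best obtainable value from length k. For each k, try every first piece i and keep the best of price[i] + r[k−i] minus the 1 cut fee when i<k.
r[1] = 1
r[2] = max(1+1-1, 6+0) = 6
r[3] = max(1+6-1, 6+1-1, 6+0) = 6
r[4] = max(1+6-1, 6+6-1, 6+1-1, 9+0) = 11
r[5] = max(1+11-1, 6+6-1, 6+6-1, 9+1-1, 9+0) = 11
r[6] = max(1+11-1, 6+11-1, 6+6-1, 9+6-1, 9+1-1, 12+0) = 16
r[7] = max(1+16-1, 6+11-1, 6+11-1, …, 12+1-1, 18+0) = 18
r[8] = max(1+18-1, 6+16-1, 6+11-1, …, 18+1-1, 16+0) = 21
r[9] = max(1+21-1, 6+18-1, 6+16-1, …, 16+1-1, 27+0) = 27
r[10] = max(1+27-1, 6+21-1, 6+18-1, …, 27+1-1, 12+0) = 27
r[11] = max(1+27-1, 6+27-1, 6+21-1, …, 12+1-1, 21+0) = 32
r[12] = max(1+32-1, 6+27-1, 6+27-1, …, 21+1-1, 19+0) = 32
One optimal plan: pieces 9 + 2 + 1 (2 cuts) → $34 − $2 = $32.

32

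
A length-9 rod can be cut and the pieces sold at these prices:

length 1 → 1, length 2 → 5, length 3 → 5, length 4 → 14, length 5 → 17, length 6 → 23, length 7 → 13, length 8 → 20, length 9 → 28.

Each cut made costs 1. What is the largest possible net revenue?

Let v[k] be the best obtainable value from length k. For each k, try every first piece i and keep the best of price[i] + v[k−i] minus the 1 cut fee when i<k.
v[1] = 1
v[2] = max(1+1-1, 5+0) = 5
v[3] = max(1+5-1, 5+1-1, 5+0) = 5
v[4] = max(1+5-1, 5+5-1, 5+1-1, 14+0) = 14
v[5] = max(1+14-1, 5+5-1, 5+5-1, 14+1-1, 17+0) = 17
v[6] = max(1+17-1, 5+14-1, 5+5-1, 14+5-1, 17+1-1, 23+0) = 23
v[7] = max(1+23-1, 5+17-1, 5+14-1, …, 23+1-1, 13+0) = 23
v[8] = max(1+23-1, 5+23-1, 5+17-1, …, 13+1-1, 20+0) = 27
v[9] = max(1+27-1, 5+23-1, 5+23-1, …, 20+1-1, 28+0) = 30
One optimal plan: pieces 5 + 4 (1 cut) → 31 − 1 = 30.

30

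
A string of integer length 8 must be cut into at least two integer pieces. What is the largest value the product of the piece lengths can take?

18

Define g[k] = max over 1≤i<k of i · max(k−i, g[k−i]); the inner max lets the remainder stay uncut if that's better.
g[2] = 1·max(1,0) = 1·1 = 1
g[3] = 1·max(2,1) = 1·2 = 2
g[4] = 2·max(2,1) = 2·2 = 4
g[5] = 2·max(3,2) = 2·3 = 6
g[6] = 3·max(3,2) = 3·3 = 9
g[7] = 2·max(5,6) = 2·6 = 12
g[8] = 2·max(6,9) = 2·9 = 18
One optimal split: 3 + 3 + 2; product 3·3·2 = 18.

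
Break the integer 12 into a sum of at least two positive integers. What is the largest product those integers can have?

Let f[k] be the best product for length k (with at least one cut). For each first piece i, the rest contributes max(k−i, f[k−i]).
f[2] = 1*max(1,0) = 1*1 = 1
f[3] = 1*max(2,1) = 1*2 = 2
f[4] = 2*max(2,1) = 2*2 = 4
f[5] = 2*max(3,2) = 2*3 = 6
f[6] = 3*max(3,2) = 3*3 = 9
f[7] = 2*max(5,6) = 2*6 = 12
f[8] = 2*max(6,9) = 2*9 = 18
f[9] = 3*max(6,9) = 3*9 = 27
f[10] = 2*max(8,18) = 2*18 = 36
f[11] = 2*max(9,27) = 2*27 = 54
f[12] = 3*max(9,27) = 3*27 = 81
One optimal split: 3 + 3 + 3 + 3; product 3*3*3*3 = 81.

81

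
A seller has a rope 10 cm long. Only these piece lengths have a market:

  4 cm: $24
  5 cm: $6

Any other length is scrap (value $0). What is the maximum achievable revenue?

Let r[k] be the best obtainable value from length k. For each k, try every first piece i and keep the best of price[i] + r[k−i].
r[1] = 0
r[2] = 0
r[3] = 0
r[4] = 24
r[5] = 24
r[6] = 24
r[7] = 24
r[8] = 48  (first piece 4, then r[4]=24)
r[9] = 48
r[10] = 48
One optimal cutting: pieces 4 + 4 with 2 cm of scrap → $48.

48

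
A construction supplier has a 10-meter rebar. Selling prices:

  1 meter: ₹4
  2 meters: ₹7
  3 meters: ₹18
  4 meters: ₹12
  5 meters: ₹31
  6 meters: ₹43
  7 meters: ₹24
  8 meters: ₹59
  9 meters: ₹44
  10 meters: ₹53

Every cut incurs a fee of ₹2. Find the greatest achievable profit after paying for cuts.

Consider every possible first cut. v[k] is the best of p[i]+v[k−i] over all sellable i≤k, charging 2 whenever i<k.
v[1] = 4
v[2] = max(4+4-2, 7+0) = 7
v[3] = max(4+7-2, 7+4-2, 18+0) = 18
v[4] = max(4+18-2, 7+7-2, 18+4-2, 12+0) = 20
v[5] = max(4+20-2, 7+18-2, 18+7-2, 12+4-2, 31+0) = 31
v[6] = max(4+31-2, 7+20-2, 18+18-2, 12+7-2, 31+4-2, 43+0) = 43
v[7] = max(4+43-2, 7+31-2, 18+20-2, …, 43+4-2, 24+0) = 45
v[8] = max(4+45-2, 7+43-2, 18+31-2, …, 24+4-2, 59+0) = 59
v[9] = max(4+59-2, 7+45-2, 18+43-2, …, 59+4-2, 44+0) = 61
v[10] = max(4+61-2, 7+59-2, 18+45-2, …, 44+4-2, 53+0) = 64
One optimal plan: pieces 8 + 2 (1 cut) → ₹66 − ₹2 = ₹64.

64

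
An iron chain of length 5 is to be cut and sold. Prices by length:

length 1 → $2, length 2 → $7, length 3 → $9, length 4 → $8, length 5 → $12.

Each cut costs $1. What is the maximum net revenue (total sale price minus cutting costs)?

15

Let v[k] be the best obtainable value from length k. For each k, try every first piece i and keep the best of price[i] + v[k−i] minus the 1 cut fee when i<k.
v[1] = 2
v[2] = max(2+2-1, 7+0) = 7
v[3] = max(2+7-1, 7+2-1, 9+0) = 9
v[4] = max(2+9-1, 7+7-1, 9+2-1, 8+0) = 13
v[5] = max(2+13-1, 7+9-1, 9+7-1, 8+2-1, 12+0) = 15
One optimal plan: pieces 3 + 2 (1 cut) → $16 − $1 = $15.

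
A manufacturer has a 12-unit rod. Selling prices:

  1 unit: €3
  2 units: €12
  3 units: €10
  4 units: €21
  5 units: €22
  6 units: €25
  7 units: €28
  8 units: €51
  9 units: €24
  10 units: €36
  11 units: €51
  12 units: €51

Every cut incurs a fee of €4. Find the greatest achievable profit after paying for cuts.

Consider every possible first cut. v[k] is the best of p[i]+v[k−i] over all sellable i≤k, charging 4 whenever i<k.
v[1] = 3
v[2] = 12
v[3] = 11  (first piece 1, then v[2]=12)
v[4] = 21
v[5] = 22
v[6] = 29  (first piece 2, then v[4]=21)
v[7] = 30  (first piece 2, then v[5]=22)
v[8] = 51
v[9] = 50  (first piece 1, then v[8]=51)
v[10] = 59  (first piece 2, then v[8]=51)
v[11] = 58  (first piece 1, then v[10]=59)
v[12] = 68  (first piece 4, then v[8]=51)
One optimal plan: pieces 8 + 4 (1 cut) → €72 − €4 = €68.

68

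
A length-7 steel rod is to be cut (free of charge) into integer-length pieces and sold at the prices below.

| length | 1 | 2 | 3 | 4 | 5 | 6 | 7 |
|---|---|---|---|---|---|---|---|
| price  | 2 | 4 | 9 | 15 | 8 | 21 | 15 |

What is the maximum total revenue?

24

Consider every possible first cut. v[k] is the best of p[i]+v[k−i] over all sellable i≤k.
v[1] = 2
v[2] = max(2+2, 4+0) = 4
v[3] = max(2+4, 4+2, 9+0) = 9
v[4] = max(2+9, 4+4, 9+2, 15+0) = 15
v[5] = max(2+15, 4+9, 9+4, 15+2, 8+0) = 17
v[6] = max(2+17, 4+15, 9+9, 15+4, 8+2, 21+0) = 21
v[7] = max(2+21, 4+17, 9+15, …, 21+2, 15+0) = 24
One optimal cutting: 4 + 3 → $15 + $9 = $24.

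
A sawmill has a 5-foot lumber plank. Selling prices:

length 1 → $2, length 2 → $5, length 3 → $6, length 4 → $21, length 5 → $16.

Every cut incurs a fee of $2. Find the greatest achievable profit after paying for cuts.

21

Consider every possible first cut. r[k] is the best of p[i]+r[k−i] over all sellable i≤k, charging 2 whenever i<k.
r[1] = 2
r[2] = max(2+2-2, 5+0) = 5
r[3] = max(2+5-2, 5+2-2, 6+0) = 6
r[4] = max(2+6-2, 5+5-2, 6+2-2, 21+0) = 21
r[5] = max(2+21-2, 5+6-2, 6+5-2, 21+2-2, 16+0) = 21
One optimal plan: pieces 4 + 1 (1 cut) → $23 − $2 = $21.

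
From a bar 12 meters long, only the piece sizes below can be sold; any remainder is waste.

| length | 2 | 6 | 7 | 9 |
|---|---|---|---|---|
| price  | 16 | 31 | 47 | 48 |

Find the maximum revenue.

96

Build best[k] bottom-up: best[k] = max over allowed piece i of (p[i] + best[k−i]).
best[1] = 0
best[2] = 16
best[3] = 16
best[4] = 32  (first piece 2, then best[2]=16)
best[5] = 32
best[6] = 48  (first piece 2, then best[4]=32)
best[7] = 48
best[8] = 64  (first piece 2, then best[6]=48)
best[9] = 64
best[10] = 80  (first piece 2, then best[8]=64)
best[11] = 80
best[12] = 96  (first piece 2, then best[10]=80)
One optimal cutting: 2 + 2 + 2 + 2 + 2 + 2 → 96.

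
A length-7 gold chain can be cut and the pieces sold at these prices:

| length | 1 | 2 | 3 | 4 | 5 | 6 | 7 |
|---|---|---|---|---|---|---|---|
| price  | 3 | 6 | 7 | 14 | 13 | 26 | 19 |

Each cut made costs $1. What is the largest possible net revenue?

Let r[k] be the best obtainable value from length k. For each k, try every first piece i and keep the best of price[i] + r[k−i] minus the 1 cut fee when i<k.
r[1] = 3
r[2] = max(3+3-1, 6+0) = 6
r[3] = max(3+6-1, 6+3-1, 7+0) = 8
r[4] = max(3+8-1, 6+6-1, 7+3-1, 14+0) = 14
r[5] = max(3+14-1, 6+8-1, 7+6-1, 14+3-1, 13+0) = 16
r[6] = max(3+16-1, 6+14-1, 7+8-1, 14+6-1, 13+3-1, 26+0) = 26
r[7] = max(3+26-1, 6+16-1, 7+14-1, …, 26+3-1, 19+0) = 28
One optimal plan: pieces 6 + 1 (1 cut) → $29 − $1 = $28.

28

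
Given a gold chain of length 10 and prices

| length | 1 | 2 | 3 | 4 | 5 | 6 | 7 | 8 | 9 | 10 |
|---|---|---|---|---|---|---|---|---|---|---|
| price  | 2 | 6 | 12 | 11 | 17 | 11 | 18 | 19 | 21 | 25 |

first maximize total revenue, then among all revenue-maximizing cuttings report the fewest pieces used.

Consider every possible first cut. r[k] is the best of p[i]+r[k−i] over all sellable i≤k.
r[1] = 2
r[2] = max(2+2, 6+0) = 6
r[3] = max(2+6, 6+2, 12+0) = 12
r[4] = max(2+12, 6+6, 12+2, 11+0) = 14
r[5] = max(2+14, 6+12, 12+6, 11+2, 17+0) = 18
r[6] = max(2+18, 6+14, 12+12, 11+6, 17+2, 11+0) = 24
r[7] = max(2+24, 6+18, 12+14, …, 11+2, 18+0) = 26
r[8] = max(2+26, 6+24, 12+18, …, 18+2, 19+0) = 30
r[9] = max(2+30, 6+26, 12+24, …, 19+2, 21+0) = 36
r[10] = max(2+36, 6+30, 12+26, …, 21+2, 25+0) = 38
Maximum revenue is $38.
Now minimize piece count subject to staying optimal: for each k, pieces[k] = 1 + min over i with p[i]+r[k−i]=r[k] of pieces[k−i].
pieces[7] = 3
pieces[8] = 3
pieces[9] = 3
pieces[10] = 4

4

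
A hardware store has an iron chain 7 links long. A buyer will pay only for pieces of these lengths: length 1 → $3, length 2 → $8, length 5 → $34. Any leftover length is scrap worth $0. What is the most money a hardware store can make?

Build r[k] bottom-up: r[k] = max over allowed piece i of (p[i] + r[k−i]).
r[1] = 3
r[2] = 8
r[3] = 11  (first piece 1, then r[2]=8)
r[4] = 16  (first piece 2, then r[2]=8)
r[5] = 34
r[6] = 37  (first piece 1, then r[5]=34)
r[7] = 42  (first piece 2, then r[5]=34)
One optimal cutting: 5 + 2 → $42.

42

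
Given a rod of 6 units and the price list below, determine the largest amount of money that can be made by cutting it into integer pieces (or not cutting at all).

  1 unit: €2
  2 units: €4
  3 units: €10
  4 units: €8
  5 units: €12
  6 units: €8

20

Let r[k] be the best obtainable value from length k. For each k, try every first piece i and keep the best of price[i] + r[k−i].
r[1] = 2
r[2] = max(2+2, 4+0) = 4
r[3] = max(2+4, 4+2, 10+0) = 10
r[4] = max(2+10, 4+4, 10+2, 8+0) = 12
r[5] = max(2+12, 4+10, 10+4, 8+2, 12+0) = 14
r[6] = max(2+14, 4+12, 10+10, 8+4, 12+2, 8+0) = 20
One optimal cutting: 3 + 3 → €10 + €10 = €20.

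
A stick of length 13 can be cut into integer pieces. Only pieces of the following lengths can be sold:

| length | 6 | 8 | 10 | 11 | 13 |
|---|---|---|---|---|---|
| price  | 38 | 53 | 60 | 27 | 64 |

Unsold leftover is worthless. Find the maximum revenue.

Let best[k] be the best obtainable value from length k. For each k, try every first piece i and keep the best of price[i] + best[k−i].
best[1] = 0
best[2] = 0
best[3] = 0
best[4] = 0
best[5] = 0
best[6] = 38
best[7] = 38
best[8] = max(38+0, 53+0) = 53
best[9] = max(38+0, 53+0) = 53
best[10] = max(38+0, 53+0, 60+0) = 60
best[11] = max(38+0, 53+0, 60+0, 27+0) = 60
best[12] = max(38+38, 53+0, 60+0, 27+0) = 76
best[13] = max(38+38, 53+0, 60+0, 27+0, 64+0) = 76
One optimal cutting: pieces 6 + 6 with 1 meter of scrap → $76.

76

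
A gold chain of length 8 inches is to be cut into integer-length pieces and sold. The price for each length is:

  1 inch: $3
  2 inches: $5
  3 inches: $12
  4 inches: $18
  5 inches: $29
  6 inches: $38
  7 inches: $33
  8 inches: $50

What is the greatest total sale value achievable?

50

Consider every possible first cut. best[k] is the best of p[i]+best[k−i] over all sellable i≤k.
best[1] = 3
best[2] = max(3+3, 5+0) = 6
best[3] = max(3+6, 5+3, 12+0) = 12
best[4] = max(3+12, 5+6, 12+3, 18+0) = 18
best[5] = max(3+18, 5+12, 12+6, 18+3, 29+0) = 29
best[6] = max(3+29, 5+18, 12+12, 18+6, 29+3, 38+0) = 38
best[7] = max(3+38, 5+29, 12+18, …, 38+3, 33+0) = 41
best[8] = max(3+41, 5+38, 12+29, …, 33+3, 50+0) = 50
Best is to sell the whole 8-inch piece uncut for $50.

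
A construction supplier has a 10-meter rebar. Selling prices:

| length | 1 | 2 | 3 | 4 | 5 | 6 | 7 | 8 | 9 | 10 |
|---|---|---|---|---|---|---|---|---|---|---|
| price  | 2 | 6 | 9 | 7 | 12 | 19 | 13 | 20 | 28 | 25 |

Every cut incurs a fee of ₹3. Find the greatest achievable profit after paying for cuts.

Let v[k] be the best obtainable value from length k. For each k, try every first piece i and keep the best of price[i] + v[k−i] minus the 3 cut fee when i<k.
v[1] = 2
v[2] = max(2+2-3, 6+0) = 6
v[3] = max(2+6-3, 6+2-3, 9+0) = 9
v[4] = max(2+9-3, 6+6-3, 9+2-3, 7+0) = 9
v[5] = max(2+9-3, 6+9-3, 9+6-3, 7+2-3, 12+0) = 12
v[6] = max(2+12-3, 6+9-3, 9+9-3, 7+6-3, 12+2-3, 19+0) = 19
v[7] = max(2+19-3, 6+12-3, 9+9-3, …, 19+2-3, 13+0) = 18
v[8] = max(2+18-3, 6+19-3, 9+12-3, …, 13+2-3, 20+0) = 22
v[9] = max(2+22-3, 6+18-3, 9+19-3, …, 20+2-3, 28+0) = 28
v[10] = max(2+28-3, 6+22-3, 9+18-3, …, 28+2-3, 25+0) = 27
One optimal plan: pieces 9 + 1 (1 cut) → ₹30 − ₹3 = ₹27.

27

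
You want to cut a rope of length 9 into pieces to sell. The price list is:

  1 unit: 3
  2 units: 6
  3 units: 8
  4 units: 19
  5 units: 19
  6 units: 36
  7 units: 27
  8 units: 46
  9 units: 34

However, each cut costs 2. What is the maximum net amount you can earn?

Let net[k] be the best obtainable value from length k. For each k, try every first piece i and keep the best of price[i] + net[k−i] minus the 2 cut fee when i<k.
net[1] = 3
net[2] = max(3+3-2, 6+0) = 6
net[3] = max(3+6-2, 6+3-2, 8+0) = 8
net[4] = max(3+8-2, 6+6-2, 8+3-2, 19+0) = 19
net[5] = max(3+19-2, 6+8-2, 8+6-2, 19+3-2, 19+0) = 20
net[6] = max(3+20-2, 6+19-2, 8+8-2, 19+6-2, 19+3-2, 36+0) = 36
net[7] = max(3+36-2, 6+20-2, 8+19-2, …, 36+3-2, 27+0) = 37
net[8] = max(3+37-2, 6+36-2, 8+20-2, …, 27+3-2, 46+0) = 46
net[9] = max(3+46-2, 6+37-2, 8+36-2, …, 46+3-2, 34+0) = 47
One optimal plan: pieces 8 + 1 (1 cut) → 49 − 2 = 47.

47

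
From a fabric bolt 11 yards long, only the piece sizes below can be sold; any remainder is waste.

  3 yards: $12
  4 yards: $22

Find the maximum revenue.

Consider every possible first cut. f[k] is the best of p[i]+f[k−i] over all sellable i≤k.
f[1] = 0
f[2] = 0
f[3] = 12
f[4] = max(12+0, 22+0) = 22
f[5] = max(12+0, 22+0) = 22
f[6] = max(12+12, 22+0) = 24
f[7] = max(12+22, 22+12) = 34
f[8] = max(12+22, 22+22) = 44
f[9] = max(12+24, 22+22) = 44
f[10] = max(12+34, 22+24) = 46
f[11] = max(12+44, 22+34) = 56
One optimal cutting: 4 + 4 + 3 → $56.

56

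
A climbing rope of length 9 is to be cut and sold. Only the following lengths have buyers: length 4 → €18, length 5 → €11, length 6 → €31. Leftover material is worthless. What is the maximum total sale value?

36

Build best[k] bottom-up: best[k] = max over allowed piece i of (p[i] + best[k−i]).
best[1] = 0
best[2] = 0
best[3] = 0
best[4] = 18
best[5] = max(18+0, 11+0) = 18
best[6] = max(18+0, 11+0, 31+0) = 31
best[7] = max(18+0, 11+0, 31+0) = 31
best[8] = max(18+18, 11+0, 31+0) = 36
best[9] = max(18+18, 11+18, 31+0) = 36
One optimal cutting: pieces 4 + 4 with 1 meter of scrap → €36.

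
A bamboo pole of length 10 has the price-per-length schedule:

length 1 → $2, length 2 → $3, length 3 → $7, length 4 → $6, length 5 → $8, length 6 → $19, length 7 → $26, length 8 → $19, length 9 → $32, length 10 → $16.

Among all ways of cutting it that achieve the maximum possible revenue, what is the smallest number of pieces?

Consider every possible first cut. r[k] is the best of p[i]+r[k−i] over all sellable i≤k.
r[1] = 2
r[2] = 4  (first piece 1, then r[1]=2)
r[3] = 7
r[4] = 9  (first piece 1, then r[3]=7)
r[5] = 11  (first piece 1, then r[4]=9)
r[6] = 19
r[7] = 26
r[8] = 28  (first piece 1, then r[7]=26)
r[9] = 32
r[10] = 34  (first piece 1, then r[9]=32)
Maximum revenue is $34.
Now minimize piece count subject to staying optimal: for each k, pieces[k] = 1 + min over i with p[i]+r[k−i]=r[k] of pieces[k−i].
pieces[7] = 1
pieces[8] = 2
pieces[9] = 1
pieces[10] = 2

2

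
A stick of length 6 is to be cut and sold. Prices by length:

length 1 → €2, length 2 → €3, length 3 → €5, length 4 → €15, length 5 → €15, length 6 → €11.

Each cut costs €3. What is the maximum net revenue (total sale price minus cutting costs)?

15

Let v[k] be the best obtainable value from length k. For each k, try every first piece i and keep the best of price[i] + v[k−i] minus the 3 cut fee when i<k.
v[1] = 2
v[2] = max(2+2-3, 3+0) = 3
v[3] = max(2+3-3, 3+2-3, 5+0) = 5
v[4] = max(2+5-3, 3+3-3, 5+2-3, 15+0) = 15
v[5] = max(2+15-3, 3+5-3, 5+3-3, 15+2-3, 15+0) = 15
v[6] = max(2+15-3, 3+15-3, 5+5-3, 15+3-3, 15+2-3, 11+0) = 15
One optimal plan: pieces 4 + 2 (1 cut) → €18 − €3 = €15.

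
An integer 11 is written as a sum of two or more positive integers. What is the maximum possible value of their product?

54

Let P[k] be the best product for length k (with at least one cut). For each first piece i, the rest contributes max(k−i, P[k−i]).
P[2] = 1*max(1,0) = 1*1 = 1
P[3] = 1*max(2,1) = 1*2 = 2
P[4] = 2*max(2,1) = 2*2 = 4
P[5] = 2*max(3,2) = 2*3 = 6
P[6] = 3*max(3,2) = 3*3 = 9
P[7] = 2*max(5,6) = 2*6 = 12
P[8] = 2*max(6,9) = 2*9 = 18
P[9] = 3*max(6,9) = 3*9 = 27
P[10] = 2*max(8,18) = 2*18 = 36
P[11] = 2*max(9,27) = 2*27 = 54
One optimal split: 3 + 3 + 3 + 2; product 3*3*3*2 = 54.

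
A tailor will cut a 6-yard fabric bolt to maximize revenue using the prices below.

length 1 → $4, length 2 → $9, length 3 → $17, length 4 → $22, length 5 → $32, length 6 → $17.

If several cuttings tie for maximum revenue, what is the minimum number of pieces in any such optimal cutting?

2

Consider every possible first cut. r[k] is the best of p[i]+r[k−i] over all sellable i≤k.
r[1] = 4
r[2] = 9
r[3] = 17
r[4] = 22
r[5] = 32
r[6] = 36  (first piece 1, then r[5]=32)
Maximum revenue is $36.
Now minimize piece count subject to staying optimal: for each k, pieces[k] = 1 + min over i with p[i]+r[k−i]=r[k] of pieces[k−i].
pieces[3] = 1
pieces[4] = 1
pieces[5] = 1
pieces[6] = 2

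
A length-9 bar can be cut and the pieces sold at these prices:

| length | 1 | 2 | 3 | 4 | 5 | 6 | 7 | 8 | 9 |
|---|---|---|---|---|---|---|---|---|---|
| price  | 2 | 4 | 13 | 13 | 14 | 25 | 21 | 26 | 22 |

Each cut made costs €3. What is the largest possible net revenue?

35

Let v[k] be the best obtainable value from length k. For each k, try every first piece i and keep the best of price[i] + v[k−i] minus the 3 cut fee when i<k.
v[1] = 2
v[2] = 4
v[3] = 13
v[4] = 13
v[5] = 14  (first piece 2, then v[3]=13)
v[6] = 25
v[7] = 24  (first piece 1, then v[6]=25)
v[8] = 26  (first piece 2, then v[6]=25)
v[9] = 35  (first piece 3, then v[6]=25)
One optimal plan: pieces 6 + 3 (1 cut) → €38 − €3 = €35.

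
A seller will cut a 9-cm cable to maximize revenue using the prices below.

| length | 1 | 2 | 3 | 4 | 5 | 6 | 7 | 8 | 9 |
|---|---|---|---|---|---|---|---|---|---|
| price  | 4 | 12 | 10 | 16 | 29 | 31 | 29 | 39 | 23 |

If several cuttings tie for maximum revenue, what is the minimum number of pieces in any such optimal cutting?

Build r[k] bottom-up: r[k] = max over allowed piece i of (p[i] + r[k−i]).
r[1] = 4
r[2] = 12
r[3] = 16  (first piece 1, then r[2]=12)
r[4] = 24  (first piece 2, then r[2]=12)
r[5] = 29
r[6] = 36  (first piece 2, then r[4]=24)
r[7] = 41  (first piece 2, then r[5]=29)
r[8] = 48  (first piece 2, then r[6]=36)
r[9] = 53  (first piece 2, then r[7]=41)
Maximum revenue is €53.
Now minimize piece count subject to staying optimal: for each k, pieces[k] = 1 + min over i with p[i]+r[k−i]=r[k] of pieces[k−i].
pieces[6] = 3
pieces[7] = 2
pieces[8] = 4
pieces[9] = 3

3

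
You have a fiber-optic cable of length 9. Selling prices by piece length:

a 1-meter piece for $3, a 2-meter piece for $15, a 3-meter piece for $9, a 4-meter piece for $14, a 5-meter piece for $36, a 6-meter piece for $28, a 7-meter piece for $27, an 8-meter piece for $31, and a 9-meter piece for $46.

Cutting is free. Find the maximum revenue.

Let R[k] be the best obtainable value from length k. For each k, try every first piece i and keep the best of price[i] + R[k−i].
R[1] = 3
R[2] = 15
R[3] = 18  (first piece 1, then R[2]=15)
R[4] = 30  (first piece 2, then R[2]=15)
R[5] = 36
R[6] = 45  (first piece 2, then R[4]=30)
R[7] = 51  (first piece 2, then R[5]=36)
R[8] = 60  (first piece 2, then R[6]=45)
R[9] = 66  (first piece 2, then R[7]=51)
One optimal cutting: 5 + 2 + 2 → $36 + $15 + $15 = $66.

66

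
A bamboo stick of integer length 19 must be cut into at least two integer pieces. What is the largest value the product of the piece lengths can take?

972

Define prod[k] = max over 1≤i<k of i · max(k−i, prod[k−i]); the inner max lets the remainder stay uncut if that's better.
prod[2] = 1*max(1,0) = 1*1 = 1
prod[3] = 1*max(2,1) = 1*2 = 2
prod[4] = 2*max(2,1) = 2*2 = 4
prod[5] = 2*max(3,2) = 2*3 = 6
prod[6] = 3*max(3,2) = 3*3 = 9
prod[7] = 2*max(5,6) = 2*6 = 12
prod[8] = 2*max(6,9) = 2*9 = 18
prod[9] = 3*max(6,9) = 3*9 = 27
prod[10] = 2*max(8,18) = 2*18 = 36
prod[11] = 2*max(9,27) = 2*27 = 54
prod[12] = 3*max(9,27) = 3*27 = 81
prod[13] = 2*max(11,54) = 2*54 = 108
prod[14] = 2*max(12,81) = 2*81 = 162
prod[15] = 3*max(12,81) = 3*81 = 243
prod[16] = 2*max(14,162) = 2*162 = 324
prod[17] = 2*max(15,243) = 2*243 = 486
prod[18] = 3*max(15,243) = 3*243 = 729
prod[19] = 2*max(17,486) = 2*486 = 972
One optimal split: 3 + 3 + 3 + 3 + 3 + 2 + 2; product 3*3*3*3*3*2*2 = 972.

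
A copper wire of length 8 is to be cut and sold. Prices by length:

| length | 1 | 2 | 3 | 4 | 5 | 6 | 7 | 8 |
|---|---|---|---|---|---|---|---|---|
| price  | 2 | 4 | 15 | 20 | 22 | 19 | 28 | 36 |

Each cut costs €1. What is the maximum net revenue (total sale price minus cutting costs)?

39

Build r[k] bottom-up: r[k] = max over allowed piece i of (p[i] + r[k−i]) − 1 per cut.
r[1] = 2
r[2] = 4
r[3] = 15
r[4] = 20
r[5] = 22
r[6] = 29  (first piece 3, then r[3]=15)
r[7] = 34  (first piece 3, then r[4]=20)
r[8] = 39  (first piece 4, then r[4]=20)
One optimal plan: pieces 4 + 4 (1 cut) → €40 − €1 = €39.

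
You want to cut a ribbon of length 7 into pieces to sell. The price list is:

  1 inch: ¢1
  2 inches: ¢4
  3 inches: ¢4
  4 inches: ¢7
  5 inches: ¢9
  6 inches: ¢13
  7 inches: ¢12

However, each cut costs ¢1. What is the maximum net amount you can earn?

13

Let net[k] be the best obtainable value from length k. For each k, try every first piece i and keep the best of price[i] + net[k−i] minus the 1 cut fee when i<k.
net[1] = 1
net[2] = max(1+1-1, 4+0) = 4
net[3] = max(1+4-1, 4+1-1, 4+0) = 4
net[4] = max(1+4-1, 4+4-1, 4+1-1, 7+0) = 7
net[5] = max(1+7-1, 4+4-1, 4+4-1, 7+1-1, 9+0) = 9
net[6] = max(1+9-1, 4+7-1, 4+4-1, 7+4-1, 9+1-1, 13+0) = 13
net[7] = max(1+13-1, 4+9-1, 4+7-1, …, 13+1-1, 12+0) = 13
One optimal plan: pieces 6 + 1 (1 cut) → ¢14 − ¢1 = ¢13.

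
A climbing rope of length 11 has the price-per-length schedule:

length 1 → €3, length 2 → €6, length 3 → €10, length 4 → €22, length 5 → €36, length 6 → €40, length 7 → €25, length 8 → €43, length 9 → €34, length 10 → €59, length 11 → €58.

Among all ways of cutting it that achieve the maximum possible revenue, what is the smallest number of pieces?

Let r[k] be the best obtainable value from length k. For each k, try every first piece i and keep the best of price[i] + r[k−i].
r[1] = 3
r[2] = max(3+3, 6+0) = 6
r[3] = max(3+6, 6+3, 10+0) = 10
r[4] = max(3+10, 6+6, 10+3, 22+0) = 22
r[5] = max(3+22, 6+10, 10+6, 22+3, 36+0) = 36
r[6] = max(3+36, 6+22, 10+10, 22+6, 36+3, 40+0) = 40
r[7] = max(3+40, 6+36, 10+22, …, 40+3, 25+0) = 43
r[8] = max(3+43, 6+40, 10+36, …, 25+3, 43+0) = 46
r[9] = max(3+46, 6+43, 10+40, …, 43+3, 34+0) = 58
r[10] = max(3+58, 6+46, 10+43, …, 34+3, 59+0) = 72
r[11] = max(3+72, 6+58, 10+46, …, 59+3, 58+0) = 76
Maximum revenue is €76.
Now minimize piece count subject to staying optimal: for each k, pieces[k] = 1 + min over i with p[i]+r[k−i]=r[k] of pieces[k−i].
pieces[8] = 2
pieces[9] = 2
pieces[10] = 2
pieces[11] = 2

2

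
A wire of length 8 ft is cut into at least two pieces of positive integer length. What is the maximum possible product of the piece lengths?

Let P[k] be the best product for length k (with at least one cut). For each first piece i, the rest contributes max(k−i, P[k−i]).
P[2] = 1·max(1,0) = 1·1 = 1
P[3] = 1·max(2,1) = 1·2 = 2
P[4] = 2·max(2,1) = 2·2 = 4
P[5] = 2·max(3,2) = 2·3 = 6
P[6] = 3·max(3,2) = 3·3 = 9
P[7] = 2·max(5,6) = 2·6 = 12
P[8] = 2·max(6,9) = 2·9 = 18
One optimal split: 3 + 3 + 2; product 3·3·2 = 18.

18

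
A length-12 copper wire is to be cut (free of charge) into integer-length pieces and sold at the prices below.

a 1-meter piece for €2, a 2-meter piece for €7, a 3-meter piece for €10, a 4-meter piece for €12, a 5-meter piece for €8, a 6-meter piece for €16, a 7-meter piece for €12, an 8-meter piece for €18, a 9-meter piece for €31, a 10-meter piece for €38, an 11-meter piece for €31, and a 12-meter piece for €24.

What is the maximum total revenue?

Build best[k] bottom-up: best[k] = max over allowed piece i of (p[i] + best[k−i]).
best[1] = 2
best[2] = max(2+2, 7+0) = 7
best[3] = max(2+7, 7+2, 10+0) = 10
best[4] = max(2+10, 7+7, 10+2, 12+0) = 14
best[5] = max(2+14, 7+10, 10+7, 12+2, 8+0) = 17
best[6] = max(2+17, 7+14, 10+10, 12+7, 8+2, 16+0) = 21
best[7] = max(2+21, 7+17, 10+14, …, 16+2, 12+0) = 24
best[8] = max(2+24, 7+21, 10+17, …, 12+2, 18+0) = 28
best[9] = max(2+28, 7+24, 10+21, …, 18+2, 31+0) = 31
best[10] = max(2+31, 7+28, 10+24, …, 31+2, 38+0) = 38
best[11] = max(2+38, 7+31, 10+28, …, 38+2, 31+0) = 40
best[12] = max(2+40, 7+38, 10+31, …, 31+2, 24+0) = 45
One optimal cutting: 10 + 2 → €38 + €7 = €45.

45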